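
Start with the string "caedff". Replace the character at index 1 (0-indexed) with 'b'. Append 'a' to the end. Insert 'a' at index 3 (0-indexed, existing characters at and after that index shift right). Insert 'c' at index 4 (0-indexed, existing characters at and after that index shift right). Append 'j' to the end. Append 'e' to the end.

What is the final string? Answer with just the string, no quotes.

Answer: cbeacdffaje

Derivation:
Applying each edit step by step:
Start: "caedff"
Op 1 (replace idx 1: 'a' -> 'b'): "caedff" -> "cbedff"
Op 2 (append 'a'): "cbedff" -> "cbedffa"
Op 3 (insert 'a' at idx 3): "cbedffa" -> "cbeadffa"
Op 4 (insert 'c' at idx 4): "cbeadffa" -> "cbeacdffa"
Op 5 (append 'j'): "cbeacdffa" -> "cbeacdffaj"
Op 6 (append 'e'): "cbeacdffaj" -> "cbeacdffaje"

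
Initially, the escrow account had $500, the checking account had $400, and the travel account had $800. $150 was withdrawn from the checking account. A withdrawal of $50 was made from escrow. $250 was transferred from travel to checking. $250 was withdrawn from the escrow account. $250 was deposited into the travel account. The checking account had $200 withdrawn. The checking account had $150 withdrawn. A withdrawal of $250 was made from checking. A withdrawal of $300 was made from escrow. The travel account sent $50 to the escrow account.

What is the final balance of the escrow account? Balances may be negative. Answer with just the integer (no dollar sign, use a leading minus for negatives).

Answer: -50

Derivation:
Tracking account balances step by step:
Start: escrow=500, checking=400, travel=800
Event 1 (withdraw 150 from checking): checking: 400 - 150 = 250. Balances: escrow=500, checking=250, travel=800
Event 2 (withdraw 50 from escrow): escrow: 500 - 50 = 450. Balances: escrow=450, checking=250, travel=800
Event 3 (transfer 250 travel -> checking): travel: 800 - 250 = 550, checking: 250 + 250 = 500. Balances: escrow=450, checking=500, travel=550
Event 4 (withdraw 250 from escrow): escrow: 450 - 250 = 200. Balances: escrow=200, checking=500, travel=550
Event 5 (deposit 250 to travel): travel: 550 + 250 = 800. Balances: escrow=200, checking=500, travel=800
Event 6 (withdraw 200 from checking): checking: 500 - 200 = 300. Balances: escrow=200, checking=300, travel=800
Event 7 (withdraw 150 from checking): checking: 300 - 150 = 150. Balances: escrow=200, checking=150, travel=800
Event 8 (withdraw 250 from checking): checking: 150 - 250 = -100. Balances: escrow=200, checking=-100, travel=800
Event 9 (withdraw 300 from escrow): escrow: 200 - 300 = -100. Balances: escrow=-100, checking=-100, travel=800
Event 10 (transfer 50 travel -> escrow): travel: 800 - 50 = 750, escrow: -100 + 50 = -50. Balances: escrow=-50, checking=-100, travel=750

Final balance of escrow: -50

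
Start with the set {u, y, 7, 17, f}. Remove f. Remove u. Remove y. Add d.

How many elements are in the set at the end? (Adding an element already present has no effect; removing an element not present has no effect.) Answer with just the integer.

Tracking the set through each operation:
Start: {17, 7, f, u, y}
Event 1 (remove f): removed. Set: {17, 7, u, y}
Event 2 (remove u): removed. Set: {17, 7, y}
Event 3 (remove y): removed. Set: {17, 7}
Event 4 (add d): added. Set: {17, 7, d}

Final set: {17, 7, d} (size 3)

Answer: 3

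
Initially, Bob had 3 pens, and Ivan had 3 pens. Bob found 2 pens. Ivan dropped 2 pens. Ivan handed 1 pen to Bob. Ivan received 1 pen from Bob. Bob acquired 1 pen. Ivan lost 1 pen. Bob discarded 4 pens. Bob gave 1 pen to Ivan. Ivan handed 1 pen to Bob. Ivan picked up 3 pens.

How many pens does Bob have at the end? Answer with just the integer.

Answer: 2

Derivation:
Tracking counts step by step:
Start: Bob=3, Ivan=3
Event 1 (Bob +2): Bob: 3 -> 5. State: Bob=5, Ivan=3
Event 2 (Ivan -2): Ivan: 3 -> 1. State: Bob=5, Ivan=1
Event 3 (Ivan -> Bob, 1): Ivan: 1 -> 0, Bob: 5 -> 6. State: Bob=6, Ivan=0
Event 4 (Bob -> Ivan, 1): Bob: 6 -> 5, Ivan: 0 -> 1. State: Bob=5, Ivan=1
Event 5 (Bob +1): Bob: 5 -> 6. State: Bob=6, Ivan=1
Event 6 (Ivan -1): Ivan: 1 -> 0. State: Bob=6, Ivan=0
Event 7 (Bob -4): Bob: 6 -> 2. State: Bob=2, Ivan=0
Event 8 (Bob -> Ivan, 1): Bob: 2 -> 1, Ivan: 0 -> 1. State: Bob=1, Ivan=1
Event 9 (Ivan -> Bob, 1): Ivan: 1 -> 0, Bob: 1 -> 2. State: Bob=2, Ivan=0
Event 10 (Ivan +3): Ivan: 0 -> 3. State: Bob=2, Ivan=3

Bob's final count: 2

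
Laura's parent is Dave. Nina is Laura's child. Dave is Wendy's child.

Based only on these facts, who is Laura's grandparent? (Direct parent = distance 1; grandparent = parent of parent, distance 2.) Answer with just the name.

Answer: Wendy

Derivation:
Reconstructing the parent chain from the given facts:
  Wendy -> Dave -> Laura -> Nina
(each arrow means 'parent of the next')
Positions in the chain (0 = top):
  position of Wendy: 0
  position of Dave: 1
  position of Laura: 2
  position of Nina: 3

Laura is at position 2; the grandparent is 2 steps up the chain, i.e. position 0: Wendy.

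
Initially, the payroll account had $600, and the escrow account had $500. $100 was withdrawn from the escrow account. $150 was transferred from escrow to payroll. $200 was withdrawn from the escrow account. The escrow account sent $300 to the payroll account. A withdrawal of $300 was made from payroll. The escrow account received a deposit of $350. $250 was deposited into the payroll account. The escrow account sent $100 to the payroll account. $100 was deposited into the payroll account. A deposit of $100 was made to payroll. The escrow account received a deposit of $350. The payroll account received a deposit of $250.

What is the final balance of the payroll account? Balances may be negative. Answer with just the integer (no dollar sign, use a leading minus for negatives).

Answer: 1550

Derivation:
Tracking account balances step by step:
Start: payroll=600, escrow=500
Event 1 (withdraw 100 from escrow): escrow: 500 - 100 = 400. Balances: payroll=600, escrow=400
Event 2 (transfer 150 escrow -> payroll): escrow: 400 - 150 = 250, payroll: 600 + 150 = 750. Balances: payroll=750, escrow=250
Event 3 (withdraw 200 from escrow): escrow: 250 - 200 = 50. Balances: payroll=750, escrow=50
Event 4 (transfer 300 escrow -> payroll): escrow: 50 - 300 = -250, payroll: 750 + 300 = 1050. Balances: payroll=1050, escrow=-250
Event 5 (withdraw 300 from payroll): payroll: 1050 - 300 = 750. Balances: payroll=750, escrow=-250
Event 6 (deposit 350 to escrow): escrow: -250 + 350 = 100. Balances: payroll=750, escrow=100
Event 7 (deposit 250 to payroll): payroll: 750 + 250 = 1000. Balances: payroll=1000, escrow=100
Event 8 (transfer 100 escrow -> payroll): escrow: 100 - 100 = 0, payroll: 1000 + 100 = 1100. Balances: payroll=1100, escrow=0
Event 9 (deposit 100 to payroll): payroll: 1100 + 100 = 1200. Balances: payroll=1200, escrow=0
Event 10 (deposit 100 to payroll): payroll: 1200 + 100 = 1300. Balances: payroll=1300, escrow=0
Event 11 (deposit 350 to escrow): escrow: 0 + 350 = 350. Balances: payroll=1300, escrow=350
Event 12 (deposit 250 to payroll): payroll: 1300 + 250 = 1550. Balances: payroll=1550, escrow=350

Final balance of payroll: 1550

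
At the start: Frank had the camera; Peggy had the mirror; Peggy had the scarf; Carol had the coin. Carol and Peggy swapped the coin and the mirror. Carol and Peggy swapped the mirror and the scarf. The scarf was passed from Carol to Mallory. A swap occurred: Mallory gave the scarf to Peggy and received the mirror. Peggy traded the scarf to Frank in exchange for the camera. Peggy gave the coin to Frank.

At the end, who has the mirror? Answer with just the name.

Tracking all object holders:
Start: camera:Frank, mirror:Peggy, scarf:Peggy, coin:Carol
Event 1 (swap coin<->mirror: now coin:Peggy, mirror:Carol). State: camera:Frank, mirror:Carol, scarf:Peggy, coin:Peggy
Event 2 (swap mirror<->scarf: now mirror:Peggy, scarf:Carol). State: camera:Frank, mirror:Peggy, scarf:Carol, coin:Peggy
Event 3 (give scarf: Carol -> Mallory). State: camera:Frank, mirror:Peggy, scarf:Mallory, coin:Peggy
Event 4 (swap scarf<->mirror: now scarf:Peggy, mirror:Mallory). State: camera:Frank, mirror:Mallory, scarf:Peggy, coin:Peggy
Event 5 (swap scarf<->camera: now scarf:Frank, camera:Peggy). State: camera:Peggy, mirror:Mallory, scarf:Frank, coin:Peggy
Event 6 (give coin: Peggy -> Frank). State: camera:Peggy, mirror:Mallory, scarf:Frank, coin:Frank

Final state: camera:Peggy, mirror:Mallory, scarf:Frank, coin:Frank
The mirror is held by Mallory.

Answer: Mallory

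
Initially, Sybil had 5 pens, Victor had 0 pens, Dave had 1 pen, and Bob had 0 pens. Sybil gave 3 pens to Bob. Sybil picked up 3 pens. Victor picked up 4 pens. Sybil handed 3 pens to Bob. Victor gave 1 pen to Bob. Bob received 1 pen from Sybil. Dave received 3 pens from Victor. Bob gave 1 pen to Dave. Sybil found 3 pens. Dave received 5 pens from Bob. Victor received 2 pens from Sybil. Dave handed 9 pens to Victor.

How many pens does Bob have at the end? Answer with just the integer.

Answer: 2

Derivation:
Tracking counts step by step:
Start: Sybil=5, Victor=0, Dave=1, Bob=0
Event 1 (Sybil -> Bob, 3): Sybil: 5 -> 2, Bob: 0 -> 3. State: Sybil=2, Victor=0, Dave=1, Bob=3
Event 2 (Sybil +3): Sybil: 2 -> 5. State: Sybil=5, Victor=0, Dave=1, Bob=3
Event 3 (Victor +4): Victor: 0 -> 4. State: Sybil=5, Victor=4, Dave=1, Bob=3
Event 4 (Sybil -> Bob, 3): Sybil: 5 -> 2, Bob: 3 -> 6. State: Sybil=2, Victor=4, Dave=1, Bob=6
Event 5 (Victor -> Bob, 1): Victor: 4 -> 3, Bob: 6 -> 7. State: Sybil=2, Victor=3, Dave=1, Bob=7
Event 6 (Sybil -> Bob, 1): Sybil: 2 -> 1, Bob: 7 -> 8. State: Sybil=1, Victor=3, Dave=1, Bob=8
Event 7 (Victor -> Dave, 3): Victor: 3 -> 0, Dave: 1 -> 4. State: Sybil=1, Victor=0, Dave=4, Bob=8
Event 8 (Bob -> Dave, 1): Bob: 8 -> 7, Dave: 4 -> 5. State: Sybil=1, Victor=0, Dave=5, Bob=7
Event 9 (Sybil +3): Sybil: 1 -> 4. State: Sybil=4, Victor=0, Dave=5, Bob=7
Event 10 (Bob -> Dave, 5): Bob: 7 -> 2, Dave: 5 -> 10. State: Sybil=4, Victor=0, Dave=10, Bob=2
Event 11 (Sybil -> Victor, 2): Sybil: 4 -> 2, Victor: 0 -> 2. State: Sybil=2, Victor=2, Dave=10, Bob=2
Event 12 (Dave -> Victor, 9): Dave: 10 -> 1, Victor: 2 -> 11. State: Sybil=2, Victor=11, Dave=1, Bob=2

Bob's final count: 2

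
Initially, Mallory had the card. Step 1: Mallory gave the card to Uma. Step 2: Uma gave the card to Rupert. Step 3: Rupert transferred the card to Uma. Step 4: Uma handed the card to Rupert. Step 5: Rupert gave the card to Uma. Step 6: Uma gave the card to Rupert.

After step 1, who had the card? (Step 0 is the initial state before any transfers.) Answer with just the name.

Answer: Uma

Derivation:
Tracking the card holder through step 1:
After step 0 (start): Mallory
After step 1: Uma

At step 1, the holder is Uma.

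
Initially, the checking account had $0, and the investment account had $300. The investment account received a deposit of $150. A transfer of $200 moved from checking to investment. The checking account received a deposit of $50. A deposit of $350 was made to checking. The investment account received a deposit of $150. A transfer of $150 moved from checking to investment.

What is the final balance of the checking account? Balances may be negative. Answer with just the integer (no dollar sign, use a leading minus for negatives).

Answer: 50

Derivation:
Tracking account balances step by step:
Start: checking=0, investment=300
Event 1 (deposit 150 to investment): investment: 300 + 150 = 450. Balances: checking=0, investment=450
Event 2 (transfer 200 checking -> investment): checking: 0 - 200 = -200, investment: 450 + 200 = 650. Balances: checking=-200, investment=650
Event 3 (deposit 50 to checking): checking: -200 + 50 = -150. Balances: checking=-150, investment=650
Event 4 (deposit 350 to checking): checking: -150 + 350 = 200. Balances: checking=200, investment=650
Event 5 (deposit 150 to investment): investment: 650 + 150 = 800. Balances: checking=200, investment=800
Event 6 (transfer 150 checking -> investment): checking: 200 - 150 = 50, investment: 800 + 150 = 950. Balances: checking=50, investment=950

Final balance of checking: 50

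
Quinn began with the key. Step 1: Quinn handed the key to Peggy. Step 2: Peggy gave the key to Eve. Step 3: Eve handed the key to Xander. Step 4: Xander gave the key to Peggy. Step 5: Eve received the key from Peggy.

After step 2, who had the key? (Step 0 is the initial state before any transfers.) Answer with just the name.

Answer: Eve

Derivation:
Tracking the key holder through step 2:
After step 0 (start): Quinn
After step 1: Peggy
After step 2: Eve

At step 2, the holder is Eve.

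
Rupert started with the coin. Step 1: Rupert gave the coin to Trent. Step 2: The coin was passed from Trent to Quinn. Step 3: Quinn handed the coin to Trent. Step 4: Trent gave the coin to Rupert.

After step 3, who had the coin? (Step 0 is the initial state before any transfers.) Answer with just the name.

Tracking the coin holder through step 3:
After step 0 (start): Rupert
After step 1: Trent
After step 2: Quinn
After step 3: Trent

At step 3, the holder is Trent.

Answer: Trent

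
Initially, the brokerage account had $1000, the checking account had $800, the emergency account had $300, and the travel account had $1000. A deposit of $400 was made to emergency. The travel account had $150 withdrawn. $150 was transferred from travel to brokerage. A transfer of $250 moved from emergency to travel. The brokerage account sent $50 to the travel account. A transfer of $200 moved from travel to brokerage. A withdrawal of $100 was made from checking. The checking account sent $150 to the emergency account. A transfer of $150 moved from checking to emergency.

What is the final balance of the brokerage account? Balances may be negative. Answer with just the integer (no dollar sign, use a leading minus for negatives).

Answer: 1300

Derivation:
Tracking account balances step by step:
Start: brokerage=1000, checking=800, emergency=300, travel=1000
Event 1 (deposit 400 to emergency): emergency: 300 + 400 = 700. Balances: brokerage=1000, checking=800, emergency=700, travel=1000
Event 2 (withdraw 150 from travel): travel: 1000 - 150 = 850. Balances: brokerage=1000, checking=800, emergency=700, travel=850
Event 3 (transfer 150 travel -> brokerage): travel: 850 - 150 = 700, brokerage: 1000 + 150 = 1150. Balances: brokerage=1150, checking=800, emergency=700, travel=700
Event 4 (transfer 250 emergency -> travel): emergency: 700 - 250 = 450, travel: 700 + 250 = 950. Balances: brokerage=1150, checking=800, emergency=450, travel=950
Event 5 (transfer 50 brokerage -> travel): brokerage: 1150 - 50 = 1100, travel: 950 + 50 = 1000. Balances: brokerage=1100, checking=800, emergency=450, travel=1000
Event 6 (transfer 200 travel -> brokerage): travel: 1000 - 200 = 800, brokerage: 1100 + 200 = 1300. Balances: brokerage=1300, checking=800, emergency=450, travel=800
Event 7 (withdraw 100 from checking): checking: 800 - 100 = 700. Balances: brokerage=1300, checking=700, emergency=450, travel=800
Event 8 (transfer 150 checking -> emergency): checking: 700 - 150 = 550, emergency: 450 + 150 = 600. Balances: brokerage=1300, checking=550, emergency=600, travel=800
Event 9 (transfer 150 checking -> emergency): checking: 550 - 150 = 400, emergency: 600 + 150 = 750. Balances: brokerage=1300, checking=400, emergency=750, travel=800

Final balance of brokerage: 1300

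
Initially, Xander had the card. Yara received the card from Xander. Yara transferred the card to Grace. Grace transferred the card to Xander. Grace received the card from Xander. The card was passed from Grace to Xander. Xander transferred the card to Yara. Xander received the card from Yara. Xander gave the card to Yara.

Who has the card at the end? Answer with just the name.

Tracking the card through each event:
Start: Xander has the card.
After event 1: Yara has the card.
After event 2: Grace has the card.
After event 3: Xander has the card.
After event 4: Grace has the card.
After event 5: Xander has the card.
After event 6: Yara has the card.
After event 7: Xander has the card.
After event 8: Yara has the card.

Answer: Yara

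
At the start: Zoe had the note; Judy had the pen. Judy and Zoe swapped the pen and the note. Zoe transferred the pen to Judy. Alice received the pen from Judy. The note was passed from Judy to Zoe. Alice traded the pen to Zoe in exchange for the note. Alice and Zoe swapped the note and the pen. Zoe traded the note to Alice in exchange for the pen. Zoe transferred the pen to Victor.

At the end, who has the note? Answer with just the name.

Answer: Alice

Derivation:
Tracking all object holders:
Start: note:Zoe, pen:Judy
Event 1 (swap pen<->note: now pen:Zoe, note:Judy). State: note:Judy, pen:Zoe
Event 2 (give pen: Zoe -> Judy). State: note:Judy, pen:Judy
Event 3 (give pen: Judy -> Alice). State: note:Judy, pen:Alice
Event 4 (give note: Judy -> Zoe). State: note:Zoe, pen:Alice
Event 5 (swap pen<->note: now pen:Zoe, note:Alice). State: note:Alice, pen:Zoe
Event 6 (swap note<->pen: now note:Zoe, pen:Alice). State: note:Zoe, pen:Alice
Event 7 (swap note<->pen: now note:Alice, pen:Zoe). State: note:Alice, pen:Zoe
Event 8 (give pen: Zoe -> Victor). State: note:Alice, pen:Victor

Final state: note:Alice, pen:Victor
The note is held by Alice.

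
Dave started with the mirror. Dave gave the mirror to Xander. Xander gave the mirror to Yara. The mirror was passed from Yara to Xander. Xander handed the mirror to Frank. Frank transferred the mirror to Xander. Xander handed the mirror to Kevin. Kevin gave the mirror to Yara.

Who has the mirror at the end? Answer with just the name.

Tracking the mirror through each event:
Start: Dave has the mirror.
After event 1: Xander has the mirror.
After event 2: Yara has the mirror.
After event 3: Xander has the mirror.
After event 4: Frank has the mirror.
After event 5: Xander has the mirror.
After event 6: Kevin has the mirror.
After event 7: Yara has the mirror.

Answer: Yara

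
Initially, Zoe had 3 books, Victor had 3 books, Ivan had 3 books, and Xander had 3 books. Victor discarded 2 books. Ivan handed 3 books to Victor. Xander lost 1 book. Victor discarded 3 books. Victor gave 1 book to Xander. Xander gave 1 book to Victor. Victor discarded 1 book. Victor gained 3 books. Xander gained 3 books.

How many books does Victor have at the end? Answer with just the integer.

Answer: 3

Derivation:
Tracking counts step by step:
Start: Zoe=3, Victor=3, Ivan=3, Xander=3
Event 1 (Victor -2): Victor: 3 -> 1. State: Zoe=3, Victor=1, Ivan=3, Xander=3
Event 2 (Ivan -> Victor, 3): Ivan: 3 -> 0, Victor: 1 -> 4. State: Zoe=3, Victor=4, Ivan=0, Xander=3
Event 3 (Xander -1): Xander: 3 -> 2. State: Zoe=3, Victor=4, Ivan=0, Xander=2
Event 4 (Victor -3): Victor: 4 -> 1. State: Zoe=3, Victor=1, Ivan=0, Xander=2
Event 5 (Victor -> Xander, 1): Victor: 1 -> 0, Xander: 2 -> 3. State: Zoe=3, Victor=0, Ivan=0, Xander=3
Event 6 (Xander -> Victor, 1): Xander: 3 -> 2, Victor: 0 -> 1. State: Zoe=3, Victor=1, Ivan=0, Xander=2
Event 7 (Victor -1): Victor: 1 -> 0. State: Zoe=3, Victor=0, Ivan=0, Xander=2
Event 8 (Victor +3): Victor: 0 -> 3. State: Zoe=3, Victor=3, Ivan=0, Xander=2
Event 9 (Xander +3): Xander: 2 -> 5. State: Zoe=3, Victor=3, Ivan=0, Xander=5

Victor's final count: 3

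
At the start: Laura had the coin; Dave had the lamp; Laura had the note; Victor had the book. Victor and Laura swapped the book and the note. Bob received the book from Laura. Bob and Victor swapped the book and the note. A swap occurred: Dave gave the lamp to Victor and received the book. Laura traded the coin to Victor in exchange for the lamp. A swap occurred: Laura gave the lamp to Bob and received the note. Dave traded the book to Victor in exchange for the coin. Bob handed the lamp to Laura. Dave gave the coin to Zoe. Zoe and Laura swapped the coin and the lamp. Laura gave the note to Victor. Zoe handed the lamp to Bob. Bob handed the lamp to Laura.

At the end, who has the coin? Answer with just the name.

Answer: Laura

Derivation:
Tracking all object holders:
Start: coin:Laura, lamp:Dave, note:Laura, book:Victor
Event 1 (swap book<->note: now book:Laura, note:Victor). State: coin:Laura, lamp:Dave, note:Victor, book:Laura
Event 2 (give book: Laura -> Bob). State: coin:Laura, lamp:Dave, note:Victor, book:Bob
Event 3 (swap book<->note: now book:Victor, note:Bob). State: coin:Laura, lamp:Dave, note:Bob, book:Victor
Event 4 (swap lamp<->book: now lamp:Victor, book:Dave). State: coin:Laura, lamp:Victor, note:Bob, book:Dave
Event 5 (swap coin<->lamp: now coin:Victor, lamp:Laura). State: coin:Victor, lamp:Laura, note:Bob, book:Dave
Event 6 (swap lamp<->note: now lamp:Bob, note:Laura). State: coin:Victor, lamp:Bob, note:Laura, book:Dave
Event 7 (swap book<->coin: now book:Victor, coin:Dave). State: coin:Dave, lamp:Bob, note:Laura, book:Victor
Event 8 (give lamp: Bob -> Laura). State: coin:Dave, lamp:Laura, note:Laura, book:Victor
Event 9 (give coin: Dave -> Zoe). State: coin:Zoe, lamp:Laura, note:Laura, book:Victor
Event 10 (swap coin<->lamp: now coin:Laura, lamp:Zoe). State: coin:Laura, lamp:Zoe, note:Laura, book:Victor
Event 11 (give note: Laura -> Victor). State: coin:Laura, lamp:Zoe, note:Victor, book:Victor
Event 12 (give lamp: Zoe -> Bob). State: coin:Laura, lamp:Bob, note:Victor, book:Victor
Event 13 (give lamp: Bob -> Laura). State: coin:Laura, lamp:Laura, note:Victor, book:Victor

Final state: coin:Laura, lamp:Laura, note:Victor, book:Victor
The coin is held by Laura.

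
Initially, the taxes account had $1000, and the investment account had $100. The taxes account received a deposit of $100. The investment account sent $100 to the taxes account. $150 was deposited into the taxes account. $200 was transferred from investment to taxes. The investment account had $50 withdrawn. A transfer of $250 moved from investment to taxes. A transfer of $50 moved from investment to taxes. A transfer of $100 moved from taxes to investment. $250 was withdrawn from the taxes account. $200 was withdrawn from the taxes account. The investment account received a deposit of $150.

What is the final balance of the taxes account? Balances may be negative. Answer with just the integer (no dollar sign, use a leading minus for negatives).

Tracking account balances step by step:
Start: taxes=1000, investment=100
Event 1 (deposit 100 to taxes): taxes: 1000 + 100 = 1100. Balances: taxes=1100, investment=100
Event 2 (transfer 100 investment -> taxes): investment: 100 - 100 = 0, taxes: 1100 + 100 = 1200. Balances: taxes=1200, investment=0
Event 3 (deposit 150 to taxes): taxes: 1200 + 150 = 1350. Balances: taxes=1350, investment=0
Event 4 (transfer 200 investment -> taxes): investment: 0 - 200 = -200, taxes: 1350 + 200 = 1550. Balances: taxes=1550, investment=-200
Event 5 (withdraw 50 from investment): investment: -200 - 50 = -250. Balances: taxes=1550, investment=-250
Event 6 (transfer 250 investment -> taxes): investment: -250 - 250 = -500, taxes: 1550 + 250 = 1800. Balances: taxes=1800, investment=-500
Event 7 (transfer 50 investment -> taxes): investment: -500 - 50 = -550, taxes: 1800 + 50 = 1850. Balances: taxes=1850, investment=-550
Event 8 (transfer 100 taxes -> investment): taxes: 1850 - 100 = 1750, investment: -550 + 100 = -450. Balances: taxes=1750, investment=-450
Event 9 (withdraw 250 from taxes): taxes: 1750 - 250 = 1500. Balances: taxes=1500, investment=-450
Event 10 (withdraw 200 from taxes): taxes: 1500 - 200 = 1300. Balances: taxes=1300, investment=-450
Event 11 (deposit 150 to investment): investment: -450 + 150 = -300. Balances: taxes=1300, investment=-300

Final balance of taxes: 1300

Answer: 1300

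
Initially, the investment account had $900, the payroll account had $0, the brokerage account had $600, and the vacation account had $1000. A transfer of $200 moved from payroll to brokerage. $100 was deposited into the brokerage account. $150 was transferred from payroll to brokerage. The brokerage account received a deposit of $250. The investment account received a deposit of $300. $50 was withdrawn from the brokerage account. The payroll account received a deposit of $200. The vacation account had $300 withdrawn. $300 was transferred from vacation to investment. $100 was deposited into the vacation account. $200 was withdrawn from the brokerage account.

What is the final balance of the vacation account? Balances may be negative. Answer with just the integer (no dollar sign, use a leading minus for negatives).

Answer: 500

Derivation:
Tracking account balances step by step:
Start: investment=900, payroll=0, brokerage=600, vacation=1000
Event 1 (transfer 200 payroll -> brokerage): payroll: 0 - 200 = -200, brokerage: 600 + 200 = 800. Balances: investment=900, payroll=-200, brokerage=800, vacation=1000
Event 2 (deposit 100 to brokerage): brokerage: 800 + 100 = 900. Balances: investment=900, payroll=-200, brokerage=900, vacation=1000
Event 3 (transfer 150 payroll -> brokerage): payroll: -200 - 150 = -350, brokerage: 900 + 150 = 1050. Balances: investment=900, payroll=-350, brokerage=1050, vacation=1000
Event 4 (deposit 250 to brokerage): brokerage: 1050 + 250 = 1300. Balances: investment=900, payroll=-350, brokerage=1300, vacation=1000
Event 5 (deposit 300 to investment): investment: 900 + 300 = 1200. Balances: investment=1200, payroll=-350, brokerage=1300, vacation=1000
Event 6 (withdraw 50 from brokerage): brokerage: 1300 - 50 = 1250. Balances: investment=1200, payroll=-350, brokerage=1250, vacation=1000
Event 7 (deposit 200 to payroll): payroll: -350 + 200 = -150. Balances: investment=1200, payroll=-150, brokerage=1250, vacation=1000
Event 8 (withdraw 300 from vacation): vacation: 1000 - 300 = 700. Balances: investment=1200, payroll=-150, brokerage=1250, vacation=700
Event 9 (transfer 300 vacation -> investment): vacation: 700 - 300 = 400, investment: 1200 + 300 = 1500. Balances: investment=1500, payroll=-150, brokerage=1250, vacation=400
Event 10 (deposit 100 to vacation): vacation: 400 + 100 = 500. Balances: investment=1500, payroll=-150, brokerage=1250, vacation=500
Event 11 (withdraw 200 from brokerage): brokerage: 1250 - 200 = 1050. Balances: investment=1500, payroll=-150, brokerage=1050, vacation=500

Final balance of vacation: 500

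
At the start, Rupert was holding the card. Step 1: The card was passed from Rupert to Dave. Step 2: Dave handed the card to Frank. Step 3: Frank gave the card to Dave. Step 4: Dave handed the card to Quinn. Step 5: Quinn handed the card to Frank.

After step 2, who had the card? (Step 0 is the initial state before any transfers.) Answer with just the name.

Answer: Frank

Derivation:
Tracking the card holder through step 2:
After step 0 (start): Rupert
After step 1: Dave
After step 2: Frank

At step 2, the holder is Frank.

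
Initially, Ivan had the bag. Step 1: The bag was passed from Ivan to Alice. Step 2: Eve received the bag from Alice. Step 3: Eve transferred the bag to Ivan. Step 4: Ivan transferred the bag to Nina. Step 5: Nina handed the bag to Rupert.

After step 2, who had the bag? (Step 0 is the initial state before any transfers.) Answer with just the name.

Answer: Eve

Derivation:
Tracking the bag holder through step 2:
After step 0 (start): Ivan
After step 1: Alice
After step 2: Eve

At step 2, the holder is Eve.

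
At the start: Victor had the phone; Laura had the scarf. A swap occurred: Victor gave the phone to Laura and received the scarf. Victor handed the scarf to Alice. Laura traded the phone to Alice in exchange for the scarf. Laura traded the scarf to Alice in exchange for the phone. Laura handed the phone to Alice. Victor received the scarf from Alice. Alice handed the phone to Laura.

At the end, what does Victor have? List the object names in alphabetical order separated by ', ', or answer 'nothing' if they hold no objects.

Tracking all object holders:
Start: phone:Victor, scarf:Laura
Event 1 (swap phone<->scarf: now phone:Laura, scarf:Victor). State: phone:Laura, scarf:Victor
Event 2 (give scarf: Victor -> Alice). State: phone:Laura, scarf:Alice
Event 3 (swap phone<->scarf: now phone:Alice, scarf:Laura). State: phone:Alice, scarf:Laura
Event 4 (swap scarf<->phone: now scarf:Alice, phone:Laura). State: phone:Laura, scarf:Alice
Event 5 (give phone: Laura -> Alice). State: phone:Alice, scarf:Alice
Event 6 (give scarf: Alice -> Victor). State: phone:Alice, scarf:Victor
Event 7 (give phone: Alice -> Laura). State: phone:Laura, scarf:Victor

Final state: phone:Laura, scarf:Victor
Victor holds: scarf.

Answer: scarf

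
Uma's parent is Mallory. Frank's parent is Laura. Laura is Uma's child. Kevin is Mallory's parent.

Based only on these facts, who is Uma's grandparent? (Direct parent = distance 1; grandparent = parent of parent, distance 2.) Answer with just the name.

Reconstructing the parent chain from the given facts:
  Kevin -> Mallory -> Uma -> Laura -> Frank
(each arrow means 'parent of the next')
Positions in the chain (0 = top):
  position of Kevin: 0
  position of Mallory: 1
  position of Uma: 2
  position of Laura: 3
  position of Frank: 4

Uma is at position 2; the grandparent is 2 steps up the chain, i.e. position 0: Kevin.

Answer: Kevin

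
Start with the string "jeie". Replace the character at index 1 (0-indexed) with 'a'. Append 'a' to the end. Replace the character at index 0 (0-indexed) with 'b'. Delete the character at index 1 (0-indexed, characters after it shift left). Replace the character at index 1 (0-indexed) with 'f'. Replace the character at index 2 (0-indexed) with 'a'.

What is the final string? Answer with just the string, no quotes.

Applying each edit step by step:
Start: "jeie"
Op 1 (replace idx 1: 'e' -> 'a'): "jeie" -> "jaie"
Op 2 (append 'a'): "jaie" -> "jaiea"
Op 3 (replace idx 0: 'j' -> 'b'): "jaiea" -> "baiea"
Op 4 (delete idx 1 = 'a'): "baiea" -> "biea"
Op 5 (replace idx 1: 'i' -> 'f'): "biea" -> "bfea"
Op 6 (replace idx 2: 'e' -> 'a'): "bfea" -> "bfaa"

Answer: bfaa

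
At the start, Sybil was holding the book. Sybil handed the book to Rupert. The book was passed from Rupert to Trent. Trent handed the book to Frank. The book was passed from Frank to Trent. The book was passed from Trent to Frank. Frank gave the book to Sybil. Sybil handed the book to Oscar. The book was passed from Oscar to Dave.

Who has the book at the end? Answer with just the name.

Answer: Dave

Derivation:
Tracking the book through each event:
Start: Sybil has the book.
After event 1: Rupert has the book.
After event 2: Trent has the book.
After event 3: Frank has the book.
After event 4: Trent has the book.
After event 5: Frank has the book.
After event 6: Sybil has the book.
After event 7: Oscar has the book.
After event 8: Dave has the book.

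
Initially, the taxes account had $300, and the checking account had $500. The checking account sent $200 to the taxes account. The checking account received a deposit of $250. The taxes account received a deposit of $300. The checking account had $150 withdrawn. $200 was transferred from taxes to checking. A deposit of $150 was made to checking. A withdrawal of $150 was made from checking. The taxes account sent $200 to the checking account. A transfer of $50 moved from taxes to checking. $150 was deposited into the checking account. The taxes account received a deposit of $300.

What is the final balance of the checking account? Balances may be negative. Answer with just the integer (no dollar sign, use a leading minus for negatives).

Tracking account balances step by step:
Start: taxes=300, checking=500
Event 1 (transfer 200 checking -> taxes): checking: 500 - 200 = 300, taxes: 300 + 200 = 500. Balances: taxes=500, checking=300
Event 2 (deposit 250 to checking): checking: 300 + 250 = 550. Balances: taxes=500, checking=550
Event 3 (deposit 300 to taxes): taxes: 500 + 300 = 800. Balances: taxes=800, checking=550
Event 4 (withdraw 150 from checking): checking: 550 - 150 = 400. Balances: taxes=800, checking=400
Event 5 (transfer 200 taxes -> checking): taxes: 800 - 200 = 600, checking: 400 + 200 = 600. Balances: taxes=600, checking=600
Event 6 (deposit 150 to checking): checking: 600 + 150 = 750. Balances: taxes=600, checking=750
Event 7 (withdraw 150 from checking): checking: 750 - 150 = 600. Balances: taxes=600, checking=600
Event 8 (transfer 200 taxes -> checking): taxes: 600 - 200 = 400, checking: 600 + 200 = 800. Balances: taxes=400, checking=800
Event 9 (transfer 50 taxes -> checking): taxes: 400 - 50 = 350, checking: 800 + 50 = 850. Balances: taxes=350, checking=850
Event 10 (deposit 150 to checking): checking: 850 + 150 = 1000. Balances: taxes=350, checking=1000
Event 11 (deposit 300 to taxes): taxes: 350 + 300 = 650. Balances: taxes=650, checking=1000

Final balance of checking: 1000

Answer: 1000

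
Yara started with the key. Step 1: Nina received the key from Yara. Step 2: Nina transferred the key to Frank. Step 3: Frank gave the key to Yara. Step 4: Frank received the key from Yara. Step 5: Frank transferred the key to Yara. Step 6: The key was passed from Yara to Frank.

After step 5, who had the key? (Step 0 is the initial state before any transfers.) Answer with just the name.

Answer: Yara

Derivation:
Tracking the key holder through step 5:
After step 0 (start): Yara
After step 1: Nina
After step 2: Frank
After step 3: Yara
After step 4: Frank
After step 5: Yara

At step 5, the holder is Yara.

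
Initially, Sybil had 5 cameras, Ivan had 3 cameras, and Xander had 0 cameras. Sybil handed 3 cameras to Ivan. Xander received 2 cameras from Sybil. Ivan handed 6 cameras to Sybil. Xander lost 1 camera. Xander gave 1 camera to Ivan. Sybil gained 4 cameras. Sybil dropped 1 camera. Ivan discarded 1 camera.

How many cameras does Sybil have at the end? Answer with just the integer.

Tracking counts step by step:
Start: Sybil=5, Ivan=3, Xander=0
Event 1 (Sybil -> Ivan, 3): Sybil: 5 -> 2, Ivan: 3 -> 6. State: Sybil=2, Ivan=6, Xander=0
Event 2 (Sybil -> Xander, 2): Sybil: 2 -> 0, Xander: 0 -> 2. State: Sybil=0, Ivan=6, Xander=2
Event 3 (Ivan -> Sybil, 6): Ivan: 6 -> 0, Sybil: 0 -> 6. State: Sybil=6, Ivan=0, Xander=2
Event 4 (Xander -1): Xander: 2 -> 1. State: Sybil=6, Ivan=0, Xander=1
Event 5 (Xander -> Ivan, 1): Xander: 1 -> 0, Ivan: 0 -> 1. State: Sybil=6, Ivan=1, Xander=0
Event 6 (Sybil +4): Sybil: 6 -> 10. State: Sybil=10, Ivan=1, Xander=0
Event 7 (Sybil -1): Sybil: 10 -> 9. State: Sybil=9, Ivan=1, Xander=0
Event 8 (Ivan -1): Ivan: 1 -> 0. State: Sybil=9, Ivan=0, Xander=0

Sybil's final count: 9

Answer: 9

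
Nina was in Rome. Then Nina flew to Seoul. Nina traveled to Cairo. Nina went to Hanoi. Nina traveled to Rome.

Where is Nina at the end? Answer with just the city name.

Tracking Nina's location:
Start: Nina is in Rome.
After move 1: Rome -> Seoul. Nina is in Seoul.
After move 2: Seoul -> Cairo. Nina is in Cairo.
After move 3: Cairo -> Hanoi. Nina is in Hanoi.
After move 4: Hanoi -> Rome. Nina is in Rome.

Answer: Rome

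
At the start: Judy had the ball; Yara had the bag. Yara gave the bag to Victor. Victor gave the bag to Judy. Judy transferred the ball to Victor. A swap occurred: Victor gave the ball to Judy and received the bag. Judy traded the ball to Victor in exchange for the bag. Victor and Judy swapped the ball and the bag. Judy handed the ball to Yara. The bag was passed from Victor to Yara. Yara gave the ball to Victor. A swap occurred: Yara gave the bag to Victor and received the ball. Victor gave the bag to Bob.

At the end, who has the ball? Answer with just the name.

Answer: Yara

Derivation:
Tracking all object holders:
Start: ball:Judy, bag:Yara
Event 1 (give bag: Yara -> Victor). State: ball:Judy, bag:Victor
Event 2 (give bag: Victor -> Judy). State: ball:Judy, bag:Judy
Event 3 (give ball: Judy -> Victor). State: ball:Victor, bag:Judy
Event 4 (swap ball<->bag: now ball:Judy, bag:Victor). State: ball:Judy, bag:Victor
Event 5 (swap ball<->bag: now ball:Victor, bag:Judy). State: ball:Victor, bag:Judy
Event 6 (swap ball<->bag: now ball:Judy, bag:Victor). State: ball:Judy, bag:Victor
Event 7 (give ball: Judy -> Yara). State: ball:Yara, bag:Victor
Event 8 (give bag: Victor -> Yara). State: ball:Yara, bag:Yara
Event 9 (give ball: Yara -> Victor). State: ball:Victor, bag:Yara
Event 10 (swap bag<->ball: now bag:Victor, ball:Yara). State: ball:Yara, bag:Victor
Event 11 (give bag: Victor -> Bob). State: ball:Yara, bag:Bob

Final state: ball:Yara, bag:Bob
The ball is held by Yara.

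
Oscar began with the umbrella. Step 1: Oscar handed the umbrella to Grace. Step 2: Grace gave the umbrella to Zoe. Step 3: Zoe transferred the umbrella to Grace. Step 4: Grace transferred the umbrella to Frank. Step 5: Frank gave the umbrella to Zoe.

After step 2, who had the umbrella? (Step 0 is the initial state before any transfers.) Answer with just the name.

Tracking the umbrella holder through step 2:
After step 0 (start): Oscar
After step 1: Grace
After step 2: Zoe

At step 2, the holder is Zoe.

Answer: Zoe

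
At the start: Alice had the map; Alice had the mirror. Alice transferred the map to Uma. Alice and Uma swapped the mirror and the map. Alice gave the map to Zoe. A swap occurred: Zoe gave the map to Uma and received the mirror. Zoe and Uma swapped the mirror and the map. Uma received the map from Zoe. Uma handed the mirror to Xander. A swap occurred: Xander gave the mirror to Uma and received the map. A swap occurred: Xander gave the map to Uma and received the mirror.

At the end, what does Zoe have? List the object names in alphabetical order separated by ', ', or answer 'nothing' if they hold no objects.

Answer: nothing

Derivation:
Tracking all object holders:
Start: map:Alice, mirror:Alice
Event 1 (give map: Alice -> Uma). State: map:Uma, mirror:Alice
Event 2 (swap mirror<->map: now mirror:Uma, map:Alice). State: map:Alice, mirror:Uma
Event 3 (give map: Alice -> Zoe). State: map:Zoe, mirror:Uma
Event 4 (swap map<->mirror: now map:Uma, mirror:Zoe). State: map:Uma, mirror:Zoe
Event 5 (swap mirror<->map: now mirror:Uma, map:Zoe). State: map:Zoe, mirror:Uma
Event 6 (give map: Zoe -> Uma). State: map:Uma, mirror:Uma
Event 7 (give mirror: Uma -> Xander). State: map:Uma, mirror:Xander
Event 8 (swap mirror<->map: now mirror:Uma, map:Xander). State: map:Xander, mirror:Uma
Event 9 (swap map<->mirror: now map:Uma, mirror:Xander). State: map:Uma, mirror:Xander

Final state: map:Uma, mirror:Xander
Zoe holds: (nothing).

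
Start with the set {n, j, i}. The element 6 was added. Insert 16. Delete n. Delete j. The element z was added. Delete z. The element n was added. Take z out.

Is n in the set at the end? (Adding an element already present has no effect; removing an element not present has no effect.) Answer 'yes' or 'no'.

Answer: yes

Derivation:
Tracking the set through each operation:
Start: {i, j, n}
Event 1 (add 6): added. Set: {6, i, j, n}
Event 2 (add 16): added. Set: {16, 6, i, j, n}
Event 3 (remove n): removed. Set: {16, 6, i, j}
Event 4 (remove j): removed. Set: {16, 6, i}
Event 5 (add z): added. Set: {16, 6, i, z}
Event 6 (remove z): removed. Set: {16, 6, i}
Event 7 (add n): added. Set: {16, 6, i, n}
Event 8 (remove z): not present, no change. Set: {16, 6, i, n}

Final set: {16, 6, i, n} (size 4)
n is in the final set.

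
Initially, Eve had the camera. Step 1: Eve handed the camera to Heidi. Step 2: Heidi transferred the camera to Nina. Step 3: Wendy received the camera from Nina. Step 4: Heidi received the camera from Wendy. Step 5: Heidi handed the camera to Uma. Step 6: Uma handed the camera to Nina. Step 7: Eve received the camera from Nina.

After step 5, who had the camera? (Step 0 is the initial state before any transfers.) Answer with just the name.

Tracking the camera holder through step 5:
After step 0 (start): Eve
After step 1: Heidi
After step 2: Nina
After step 3: Wendy
After step 4: Heidi
After step 5: Uma

At step 5, the holder is Uma.

Answer: Uma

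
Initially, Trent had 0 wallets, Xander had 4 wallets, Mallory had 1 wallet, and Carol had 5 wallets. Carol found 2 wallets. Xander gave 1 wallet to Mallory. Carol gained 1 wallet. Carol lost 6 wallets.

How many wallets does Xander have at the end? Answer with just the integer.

Tracking counts step by step:
Start: Trent=0, Xander=4, Mallory=1, Carol=5
Event 1 (Carol +2): Carol: 5 -> 7. State: Trent=0, Xander=4, Mallory=1, Carol=7
Event 2 (Xander -> Mallory, 1): Xander: 4 -> 3, Mallory: 1 -> 2. State: Trent=0, Xander=3, Mallory=2, Carol=7
Event 3 (Carol +1): Carol: 7 -> 8. State: Trent=0, Xander=3, Mallory=2, Carol=8
Event 4 (Carol -6): Carol: 8 -> 2. State: Trent=0, Xander=3, Mallory=2, Carol=2

Xander's final count: 3

Answer: 3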